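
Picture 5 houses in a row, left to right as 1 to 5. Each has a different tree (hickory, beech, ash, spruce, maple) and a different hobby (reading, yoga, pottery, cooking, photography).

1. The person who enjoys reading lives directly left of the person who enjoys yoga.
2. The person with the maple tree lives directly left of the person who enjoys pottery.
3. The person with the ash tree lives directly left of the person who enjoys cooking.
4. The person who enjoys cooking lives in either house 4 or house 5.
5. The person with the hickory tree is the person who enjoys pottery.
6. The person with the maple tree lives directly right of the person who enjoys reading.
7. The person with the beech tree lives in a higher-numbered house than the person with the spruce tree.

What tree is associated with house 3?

hickory

House 1's tree must be spruce (nothing else left).
The person with the ash tree is narrowed to house 3 or 4; consider each.
Placing it in house 3 leads to a contradiction, so it's in house 4.
Clue 3 places the person who enjoys cooking in house 5.
Clue 5: the person with the hickory tree is in house 3.
By clue 5, the person who enjoys pottery is in house 3.
The only tree still possible for house 2 is maple.
House 5's tree must be beech (nothing else left).
Clue 1 places the person who enjoys reading in house 1.
By clue 1, the person who enjoys yoga is in house 2.
House 4's hobby must be photography (nothing else left).
So: house 1 = spruce/reading, house 2 = maple/yoga, house 3 = hickory/pottery, house 4 = ash/photography, house 5 = beech/cooking.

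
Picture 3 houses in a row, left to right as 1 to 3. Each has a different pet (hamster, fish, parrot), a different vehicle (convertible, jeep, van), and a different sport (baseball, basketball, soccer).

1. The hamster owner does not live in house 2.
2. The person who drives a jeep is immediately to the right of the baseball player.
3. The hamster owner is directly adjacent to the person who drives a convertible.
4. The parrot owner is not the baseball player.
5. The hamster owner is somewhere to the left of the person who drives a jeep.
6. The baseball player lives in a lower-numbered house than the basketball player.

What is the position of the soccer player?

1

From clue 3, the person who drives a convertible must be in house 2.
Clue 5 places the hamster owner in house 1.
The only vehicle still possible for house 1 is van.
House 3's vehicle must be jeep (nothing else left).
Clue 2 places the baseball player in house 2.
Clue 4: the parrot owner is in house 3.
Clue 6 places the basketball player in house 3.
The only pet still possible for house 2 is fish.
So house 1 gets soccer for sport.
So: house 1 = hamster/van/soccer, house 2 = fish/convertible/baseball, house 3 = parrot/jeep/basketball.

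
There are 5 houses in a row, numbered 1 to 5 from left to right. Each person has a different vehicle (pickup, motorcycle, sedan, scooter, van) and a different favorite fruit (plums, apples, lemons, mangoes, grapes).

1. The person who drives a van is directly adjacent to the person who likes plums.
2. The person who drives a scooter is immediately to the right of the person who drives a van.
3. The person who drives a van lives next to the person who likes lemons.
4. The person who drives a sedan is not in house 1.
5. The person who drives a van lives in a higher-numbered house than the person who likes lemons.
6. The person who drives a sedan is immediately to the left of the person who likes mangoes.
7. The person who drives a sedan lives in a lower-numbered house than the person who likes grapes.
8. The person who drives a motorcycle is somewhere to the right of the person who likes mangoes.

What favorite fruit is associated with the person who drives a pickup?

House 1's vehicle must be pickup (nothing else left).
The person who drives a motorcycle is narrowed to house 4 or 5; consider each.
Placing it in house 4 leads to a contradiction, so it's in house 5.
The only vehicle still possible for house 4 is scooter.
From clue 2, the person who drives a van must be in house 3.
By clue 3, the person who likes lemons is in house 2.
So house 2 gets sedan for vehicle.
Clue 1 places the person who likes plums in house 4.
By clue 6, the person who likes mangoes is in house 3.
House 1's favorite fruit must be apples (nothing else left).
The only favorite fruit still possible for house 5 is grapes.
So: house 1 = pickup/apples, house 2 = sedan/lemons, house 3 = van/mangoes, house 4 = scooter/plums, house 5 = motorcycle/grapes.

apples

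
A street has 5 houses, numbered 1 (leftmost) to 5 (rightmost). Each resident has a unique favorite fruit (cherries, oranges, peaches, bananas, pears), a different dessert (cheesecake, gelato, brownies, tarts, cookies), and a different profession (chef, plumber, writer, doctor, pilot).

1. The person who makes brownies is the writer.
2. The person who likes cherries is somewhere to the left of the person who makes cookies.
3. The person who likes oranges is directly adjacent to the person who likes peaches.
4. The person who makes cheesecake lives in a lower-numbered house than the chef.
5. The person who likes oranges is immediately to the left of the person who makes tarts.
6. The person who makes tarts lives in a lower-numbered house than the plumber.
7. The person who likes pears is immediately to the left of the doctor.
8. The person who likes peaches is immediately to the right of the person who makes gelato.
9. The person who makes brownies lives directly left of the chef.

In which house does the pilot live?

1

House 5 dessert: only cookies fits.
House 5's favorite fruit must be bananas (nothing else left).
The person who likes oranges is narrowed to house 1 or 2 or 3; consider each.
Placing it in house 1 and house 2 leads to a contradiction, so it's in house 3.
By clue 5, the person who makes tarts is in house 4.
From clue 6, the plumber must be in house 5.
The person who likes peaches is narrowed to house 2 or 4; consider each.
Placing it in house 4 leads to a contradiction, so it's in house 2.
Clue 8 places the person who makes gelato in house 1.
House 1's favorite fruit must be pears (nothing else left).
House 4's favorite fruit must be cherries (nothing else left).
From clue 7, the doctor must be in house 2.
The only profession still possible for house 1 is pilot.
So house 4 gets chef for profession.
Clue 1 places the person who makes brownies in house 3.
House 2's dessert must be cheesecake (nothing else left).
The only profession still possible for house 3 is writer.
So: house 1 = pears/gelato/pilot, house 2 = peaches/cheesecake/doctor, house 3 = oranges/brownies/writer, house 4 = cherries/tarts/chef, house 5 = bananas/cookies/plumber.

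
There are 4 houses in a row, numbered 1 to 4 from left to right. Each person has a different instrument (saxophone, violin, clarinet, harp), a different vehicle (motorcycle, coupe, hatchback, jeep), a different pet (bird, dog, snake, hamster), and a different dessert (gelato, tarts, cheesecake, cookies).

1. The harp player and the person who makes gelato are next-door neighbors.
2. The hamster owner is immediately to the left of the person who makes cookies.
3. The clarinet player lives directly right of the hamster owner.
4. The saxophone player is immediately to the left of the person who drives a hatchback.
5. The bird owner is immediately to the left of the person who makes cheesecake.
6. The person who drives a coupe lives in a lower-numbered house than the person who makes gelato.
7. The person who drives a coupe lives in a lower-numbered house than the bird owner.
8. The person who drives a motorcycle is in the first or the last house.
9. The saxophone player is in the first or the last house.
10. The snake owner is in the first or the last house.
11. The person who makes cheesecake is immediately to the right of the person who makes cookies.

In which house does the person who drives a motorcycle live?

4

Clue 9: the saxophone player is in house 1.
That leaves tarts as the dessert for house 1.
Clue 4: the person who drives a hatchback is in house 2.
So house 3 gets jeep for vehicle.
The only vehicle still possible for house 4 is motorcycle.
That leaves coupe as the vehicle for house 1.
The clarinet player is narrowed to house 2 or 3; consider each.
Placing it in house 3 leads to a contradiction, so it's in house 2.
The hamster owner is in house 1 (clue 3).
From clue 2, the person who makes cookies must be in house 2.
By clue 11, the person who makes cheesecake is in house 3.
House 4 pet: only snake fits.
House 4 dessert: only gelato fits.
By clue 1, the harp player is in house 3.
From clue 5, the bird owner must be in house 2.
The only instrument still possible for house 4 is violin.
House 3's pet must be dog (nothing else left).
So: house 1 = saxophone/coupe/hamster/tarts, house 2 = clarinet/hatchback/bird/cookies, house 3 = harp/jeep/dog/cheesecake, house 4 = violin/motorcycle/snake/gelato.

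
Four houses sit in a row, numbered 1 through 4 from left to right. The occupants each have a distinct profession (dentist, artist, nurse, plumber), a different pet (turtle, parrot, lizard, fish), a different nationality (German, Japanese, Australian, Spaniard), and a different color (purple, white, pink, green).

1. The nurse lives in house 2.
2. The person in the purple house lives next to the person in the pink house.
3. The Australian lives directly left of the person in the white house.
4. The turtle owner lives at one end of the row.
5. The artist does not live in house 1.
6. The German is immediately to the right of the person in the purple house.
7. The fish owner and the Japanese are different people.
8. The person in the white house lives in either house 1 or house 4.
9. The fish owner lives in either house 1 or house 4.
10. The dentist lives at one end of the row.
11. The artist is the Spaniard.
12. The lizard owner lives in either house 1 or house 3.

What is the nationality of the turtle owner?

Clue 1: the nurse is in house 2.
By clue 8, the person in the white house is in house 4.
House 2's pet must be parrot (nothing else left).
House 3 pet: only lizard fits.
The Australian is in house 3 (clue 3).
That leaves Japanese as the nationality for house 1.
So house 2 gets German for nationality.
So house 4 gets Spaniard for nationality.
From clue 6, the person in the purple house must be in house 1.
From clue 7, the fish owner must be in house 4.
Clue 11 places the artist in house 4.
House 3 profession: only plumber fits.
So house 1 gets turtle for pet.
The person in the pink house is in house 2 (clue 2).
House 1 profession: only dentist fits.
House 3 color: only green fits.
So: house 1 = dentist/turtle/Japanese/purple, house 2 = nurse/parrot/German/pink, house 3 = plumber/lizard/Australian/green, house 4 = artist/fish/Spaniard/white.

Japanese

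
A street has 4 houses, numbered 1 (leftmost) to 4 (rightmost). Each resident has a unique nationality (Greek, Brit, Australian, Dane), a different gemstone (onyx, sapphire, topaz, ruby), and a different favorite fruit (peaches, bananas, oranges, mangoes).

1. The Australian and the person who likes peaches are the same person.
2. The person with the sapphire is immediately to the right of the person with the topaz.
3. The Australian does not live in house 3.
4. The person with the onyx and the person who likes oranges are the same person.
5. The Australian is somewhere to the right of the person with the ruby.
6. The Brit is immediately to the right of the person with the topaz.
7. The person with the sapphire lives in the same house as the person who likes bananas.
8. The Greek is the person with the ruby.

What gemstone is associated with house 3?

The Australian is narrowed to house 2 or 4; consider each.
Placing it in house 4 leads to a contradiction, so it's in house 2.
Clue 1 places the person who likes peaches in house 2.
Clue 5: the person with the ruby is in house 1.
Clue 8: the Greek is in house 1.
House 2's gemstone must be topaz (nothing else left).
That leaves mangoes as the favorite fruit for house 1.
By clue 2, the person with the sapphire is in house 3.
Clue 6 places the Brit in house 3.
From clue 7, the person who likes bananas must be in house 3.
That leaves Dane as the nationality for house 4.
So house 4 gets onyx for gemstone.
House 4 favorite fruit: only oranges fits.
So: house 1 = Greek/ruby/mangoes, house 2 = Australian/topaz/peaches, house 3 = Brit/sapphire/bananas, house 4 = Dane/onyx/oranges.

sapphire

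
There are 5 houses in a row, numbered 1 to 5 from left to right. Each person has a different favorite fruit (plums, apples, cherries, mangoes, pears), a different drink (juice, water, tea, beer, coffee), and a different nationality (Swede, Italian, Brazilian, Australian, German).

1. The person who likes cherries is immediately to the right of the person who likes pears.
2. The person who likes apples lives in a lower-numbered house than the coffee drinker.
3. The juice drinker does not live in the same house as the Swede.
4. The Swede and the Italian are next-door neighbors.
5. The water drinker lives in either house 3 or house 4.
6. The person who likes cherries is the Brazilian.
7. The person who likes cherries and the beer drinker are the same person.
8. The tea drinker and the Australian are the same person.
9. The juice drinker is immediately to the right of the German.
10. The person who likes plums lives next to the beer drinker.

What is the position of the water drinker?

House 1's drink must be tea (nothing else left).
Clue 8: the Australian is in house 1.
The water drinker is narrowed to house 3 or 4; consider each.
Placing it in house 4 leads to a contradiction, so it's in house 3.
The juice drinker is narrowed to house 4 or 5; consider each.
Placing it in house 5 leads to a contradiction, so it's in house 4.
Clue 9: the German is in house 3.
By clue 4, the Swede is in house 5.
Clue 4 places the Italian in house 4.
So house 2 gets Brazilian for nationality.
The person who likes cherries is in house 2 (clue 6).
Clue 7: the beer drinker is in house 2.
House 5 favorite fruit: only mangoes fits.
House 5 drink: only coffee fits.
By clue 1, the person who likes pears is in house 1.
That leaves apples as the favorite fruit for house 4.
So house 3 gets plums for favorite fruit.
So: house 1 = pears/tea/Australian, house 2 = cherries/beer/Brazilian, house 3 = plums/water/German, house 4 = apples/juice/Italian, house 5 = mangoes/coffee/Swede.

3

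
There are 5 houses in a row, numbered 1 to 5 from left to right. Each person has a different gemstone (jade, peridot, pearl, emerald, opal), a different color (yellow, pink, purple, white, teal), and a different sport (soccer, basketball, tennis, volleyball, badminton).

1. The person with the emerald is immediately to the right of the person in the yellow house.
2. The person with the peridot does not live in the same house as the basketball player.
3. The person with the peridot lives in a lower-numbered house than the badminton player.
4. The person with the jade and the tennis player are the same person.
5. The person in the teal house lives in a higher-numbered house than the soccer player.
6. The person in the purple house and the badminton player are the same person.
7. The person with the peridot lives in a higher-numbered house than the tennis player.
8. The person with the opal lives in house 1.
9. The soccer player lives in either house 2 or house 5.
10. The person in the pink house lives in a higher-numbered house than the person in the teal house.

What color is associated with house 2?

Clue 8 places the person with the opal in house 1.
The soccer player is in house 2 (clue 9).
From clue 4, the person with the jade must be in house 3.
The tennis player is in house 3 (clue 4).
Clue 7: the person with the peridot is in house 4.
Clue 3 places the badminton player in house 5.
Clue 6 places the person in the purple house in house 5.
House 2's color must be white (nothing else left).
So house 3 gets teal for color.
House 4 sport: only volleyball fits.
So house 1 gets yellow for color.
The only color still possible for house 4 is pink.
House 1 sport: only basketball fits.
Clue 1 places the person with the emerald in house 2.
House 5 gemstone: only pearl fits.
So: house 1 = opal/yellow/basketball, house 2 = emerald/white/soccer, house 3 = jade/teal/tennis, house 4 = peridot/pink/volleyball, house 5 = pearl/purple/badminton.

white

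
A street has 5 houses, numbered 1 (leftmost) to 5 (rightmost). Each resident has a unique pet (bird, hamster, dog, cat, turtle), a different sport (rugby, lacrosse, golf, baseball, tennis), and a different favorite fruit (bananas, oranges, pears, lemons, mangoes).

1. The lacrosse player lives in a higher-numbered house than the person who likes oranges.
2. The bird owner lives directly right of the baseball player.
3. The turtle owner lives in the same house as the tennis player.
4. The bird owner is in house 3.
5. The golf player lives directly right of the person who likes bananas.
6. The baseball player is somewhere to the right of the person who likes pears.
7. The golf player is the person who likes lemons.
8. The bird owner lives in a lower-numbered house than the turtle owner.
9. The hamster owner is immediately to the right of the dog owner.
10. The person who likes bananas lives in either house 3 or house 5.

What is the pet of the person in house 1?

dog

Clue 4 places the bird owner in house 3.
From clue 10, the person who likes bananas must be in house 3.
By clue 2, the baseball player is in house 2.
From clue 5, the golf player must be in house 4.
From clue 6, the person who likes pears must be in house 1.
The person who likes lemons is in house 4 (clue 7).
So house 1 gets rugby for sport.
The only sport still possible for house 3 is lacrosse.
House 5's sport must be tennis (nothing else left).
House 5's favorite fruit must be mangoes (nothing else left).
The turtle owner is in house 5 (clue 3).
House 2's favorite fruit must be oranges (nothing else left).
The dog owner is in house 1 (clue 9).
That leaves hamster as the pet for house 2.
House 4 pet: only cat fits.
So: house 1 = dog/rugby/pears, house 2 = hamster/baseball/oranges, house 3 = bird/lacrosse/bananas, house 4 = cat/golf/lemons, house 5 = turtle/tennis/mangoes.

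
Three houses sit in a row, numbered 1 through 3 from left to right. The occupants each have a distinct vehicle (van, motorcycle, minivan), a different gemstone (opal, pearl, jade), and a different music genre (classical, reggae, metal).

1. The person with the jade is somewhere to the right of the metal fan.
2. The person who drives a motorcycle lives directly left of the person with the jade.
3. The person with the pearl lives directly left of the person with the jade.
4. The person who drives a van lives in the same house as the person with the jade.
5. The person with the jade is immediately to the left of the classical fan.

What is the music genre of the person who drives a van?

By clue 5, the person with the jade is in house 2.
From clue 5, the classical fan must be in house 3.
House 3's gemstone must be opal (nothing else left).
The metal fan is in house 1 (clue 1).
Clue 2: the person who drives a motorcycle is in house 1.
From clue 4, the person who drives a van must be in house 2.
The only vehicle still possible for house 3 is minivan.
So house 1 gets pearl for gemstone.
The only music genre still possible for house 2 is reggae.
So: house 1 = motorcycle/pearl/metal, house 2 = van/jade/reggae, house 3 = minivan/opal/classical.

reggae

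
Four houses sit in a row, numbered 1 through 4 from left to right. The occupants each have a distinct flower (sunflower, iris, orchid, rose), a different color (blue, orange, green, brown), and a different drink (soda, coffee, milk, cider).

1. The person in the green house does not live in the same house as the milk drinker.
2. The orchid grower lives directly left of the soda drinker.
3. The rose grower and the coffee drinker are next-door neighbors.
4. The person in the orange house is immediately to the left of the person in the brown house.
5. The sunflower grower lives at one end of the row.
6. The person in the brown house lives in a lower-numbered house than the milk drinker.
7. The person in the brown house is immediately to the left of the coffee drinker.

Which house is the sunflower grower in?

4

So house 1 gets cider for drink.
House 2's drink must be soda (nothing else left).
Clue 2 places the orchid grower in house 1.
The only flower still possible for house 4 is sunflower.
The iris grower is narrowed to house 2 or 3; consider each.
Placing it in house 2 leads to a contradiction, so it's in house 3.
House 2 flower: only rose fits.
From clue 3, the coffee drinker must be in house 3.
Clue 7 places the person in the brown house in house 2.
House 4 drink: only milk fits.
So house 1 gets orange for color.
House 3's color must be green (nothing else left).
So house 4 gets blue for color.
So: house 1 = orchid/orange/cider, house 2 = rose/brown/soda, house 3 = iris/green/coffee, house 4 = sunflower/blue/milk.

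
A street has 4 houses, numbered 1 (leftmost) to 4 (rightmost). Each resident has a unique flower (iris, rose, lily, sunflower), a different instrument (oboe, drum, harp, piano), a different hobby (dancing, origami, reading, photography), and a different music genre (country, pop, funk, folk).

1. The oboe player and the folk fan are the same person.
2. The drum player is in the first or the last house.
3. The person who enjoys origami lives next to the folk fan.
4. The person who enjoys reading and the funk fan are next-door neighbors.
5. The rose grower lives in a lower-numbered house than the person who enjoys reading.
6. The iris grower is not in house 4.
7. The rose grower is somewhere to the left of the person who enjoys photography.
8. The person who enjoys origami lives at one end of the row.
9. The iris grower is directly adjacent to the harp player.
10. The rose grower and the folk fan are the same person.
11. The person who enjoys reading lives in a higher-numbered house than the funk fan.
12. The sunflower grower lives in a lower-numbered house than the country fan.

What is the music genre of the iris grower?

funk

That leaves lily as the flower for house 4.
That leaves dancing as the hobby for house 2.
That leaves origami as the hobby for house 1.
So house 1 gets pop for music genre.
The only music genre still possible for house 4 is country.
Clue 3: the folk fan is in house 2.
The rose grower is in house 2 (clue 10).
So house 3 gets funk for music genre.
Clue 1: the oboe player is in house 2.
Clue 4 places the person who enjoys reading in house 4.
So house 3 gets piano for instrument.
House 4 instrument: only harp fits.
The only hobby still possible for house 3 is photography.
The iris grower is in house 3 (clue 9).
The only flower still possible for house 1 is sunflower.
That leaves drum as the instrument for house 1.
So: house 1 = sunflower/drum/origami/pop, house 2 = rose/oboe/dancing/folk, house 3 = iris/piano/photography/funk, house 4 = lily/harp/reading/country.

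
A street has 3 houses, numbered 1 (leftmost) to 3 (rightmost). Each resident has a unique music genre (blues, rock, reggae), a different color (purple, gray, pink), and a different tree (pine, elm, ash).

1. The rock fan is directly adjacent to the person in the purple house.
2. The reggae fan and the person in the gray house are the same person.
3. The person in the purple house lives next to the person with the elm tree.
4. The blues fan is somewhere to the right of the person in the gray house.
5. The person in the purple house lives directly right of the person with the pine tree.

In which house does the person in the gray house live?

The blues fan is narrowed to house 2 or 3; consider each.
Placing it in house 3 leads to a contradiction, so it's in house 2.
Clue 4: the person in the gray house is in house 1.
The only music genre still possible for house 1 is reggae.
So house 3 gets rock for music genre.
Clue 1: the person in the purple house is in house 2.
From clue 5, the person with the pine tree must be in house 1.
House 3 color: only pink fits.
The only tree still possible for house 2 is ash.
That leaves elm as the tree for house 3.
So: house 1 = reggae/gray/pine, house 2 = blues/purple/ash, house 3 = rock/pink/elm.

1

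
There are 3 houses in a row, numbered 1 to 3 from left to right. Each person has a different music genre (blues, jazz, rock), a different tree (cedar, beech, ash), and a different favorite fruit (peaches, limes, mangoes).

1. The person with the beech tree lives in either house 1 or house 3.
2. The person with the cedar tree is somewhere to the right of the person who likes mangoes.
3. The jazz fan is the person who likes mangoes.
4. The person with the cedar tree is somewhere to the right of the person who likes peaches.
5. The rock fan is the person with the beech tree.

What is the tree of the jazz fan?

House 3's favorite fruit must be limes (nothing else left).
The jazz fan is narrowed to house 1 or 2; consider each.
Placing it in house 1 leads to a contradiction, so it's in house 2.
The person who likes mangoes is in house 2 (clue 3).
House 1's favorite fruit must be peaches (nothing else left).
The person with the cedar tree is in house 3 (clue 2).
House 1's tree must be beech (nothing else left).
House 2 tree: only ash fits.
Clue 5: the rock fan is in house 1.
That leaves blues as the music genre for house 3.
So: house 1 = rock/beech/peaches, house 2 = jazz/ash/mangoes, house 3 = blues/cedar/limes.

ash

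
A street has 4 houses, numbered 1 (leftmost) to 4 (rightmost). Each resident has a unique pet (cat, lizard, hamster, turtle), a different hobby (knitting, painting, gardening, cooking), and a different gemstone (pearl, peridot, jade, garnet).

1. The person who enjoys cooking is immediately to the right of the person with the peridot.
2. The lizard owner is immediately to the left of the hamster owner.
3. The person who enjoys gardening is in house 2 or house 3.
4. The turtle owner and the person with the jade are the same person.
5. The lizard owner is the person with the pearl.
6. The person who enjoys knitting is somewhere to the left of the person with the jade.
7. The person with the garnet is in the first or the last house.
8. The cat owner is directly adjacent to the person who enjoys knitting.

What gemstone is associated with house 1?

The person who enjoys gardening is narrowed to house 2 or 3; consider each.
Placing it in house 2 leads to a contradiction, so it's in house 3.
The person who enjoys cooking is narrowed to house 2 or 4; consider each.
Placing it in house 2 leads to a contradiction, so it's in house 4.
The person with the peridot is in house 3 (clue 1).
That leaves turtle as the pet for house 4.
Clue 4 places the person with the jade in house 4.
The only gemstone still possible for house 1 is garnet.
The only gemstone still possible for house 2 is pearl.
Clue 5: the lizard owner is in house 2.
So house 1 gets cat for pet.
That leaves hamster as the pet for house 3.
From clue 8, the person who enjoys knitting must be in house 2.
So house 1 gets painting for hobby.
So: house 1 = cat/painting/garnet, house 2 = lizard/knitting/pearl, house 3 = hamster/gardening/peridot, house 4 = turtle/cooking/jade.

garnet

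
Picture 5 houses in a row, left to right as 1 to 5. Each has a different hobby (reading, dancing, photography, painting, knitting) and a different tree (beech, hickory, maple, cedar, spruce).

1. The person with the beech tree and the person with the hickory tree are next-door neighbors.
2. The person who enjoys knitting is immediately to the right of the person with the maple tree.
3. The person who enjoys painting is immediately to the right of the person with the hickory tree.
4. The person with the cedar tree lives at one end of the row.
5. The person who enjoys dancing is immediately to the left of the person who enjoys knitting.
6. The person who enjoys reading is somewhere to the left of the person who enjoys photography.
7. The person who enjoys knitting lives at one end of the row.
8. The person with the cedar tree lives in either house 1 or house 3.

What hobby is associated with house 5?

Clue 7: the person who enjoys knitting is in house 5.
Clue 8: the person with the cedar tree is in house 1.
Clue 2 places the person with the maple tree in house 4.
The person who enjoys dancing is in house 4 (clue 5).
That leaves reading as the hobby for house 1.
The only hobby still possible for house 2 is photography.
So house 3 gets painting for hobby.
Clue 3 places the person with the hickory tree in house 2.
That leaves spruce as the tree for house 5.
The only tree still possible for house 3 is beech.
So: house 1 = reading/cedar, house 2 = photography/hickory, house 3 = painting/beech, house 4 = dancing/maple, house 5 = knitting/spruce.

knitting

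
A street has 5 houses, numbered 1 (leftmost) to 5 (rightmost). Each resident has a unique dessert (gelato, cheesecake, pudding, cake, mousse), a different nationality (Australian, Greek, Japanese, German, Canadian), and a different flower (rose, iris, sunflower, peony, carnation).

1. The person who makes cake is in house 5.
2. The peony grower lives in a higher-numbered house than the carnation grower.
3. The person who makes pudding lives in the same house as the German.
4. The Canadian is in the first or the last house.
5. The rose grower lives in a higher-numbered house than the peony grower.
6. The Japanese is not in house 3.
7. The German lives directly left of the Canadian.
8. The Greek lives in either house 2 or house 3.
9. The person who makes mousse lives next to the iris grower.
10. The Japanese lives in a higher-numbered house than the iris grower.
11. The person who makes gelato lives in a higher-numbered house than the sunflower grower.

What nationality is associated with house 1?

By clue 1, the person who makes cake is in house 5.
Clue 7 places the German in house 4.
Clue 7 places the Canadian in house 5.
House 1 nationality: only Australian fits.
House 3's nationality must be Greek (nothing else left).
So house 5 gets rose for flower.
Clue 3 places the person who makes pudding in house 4.
Clue 10 places the iris grower in house 1.
House 2's nationality must be Japanese (nothing else left).
House 4's flower must be peony (nothing else left).
The person who makes mousse is in house 2 (clue 9).
By clue 11, the person who makes gelato is in house 3.
Clue 11 places the sunflower grower in house 2.
So house 1 gets cheesecake for dessert.
So house 3 gets carnation for flower.
So: house 1 = cheesecake/Australian/iris, house 2 = mousse/Japanese/sunflower, house 3 = gelato/Greek/carnation, house 4 = pudding/German/peony, house 5 = cake/Canadian/rose.

Australian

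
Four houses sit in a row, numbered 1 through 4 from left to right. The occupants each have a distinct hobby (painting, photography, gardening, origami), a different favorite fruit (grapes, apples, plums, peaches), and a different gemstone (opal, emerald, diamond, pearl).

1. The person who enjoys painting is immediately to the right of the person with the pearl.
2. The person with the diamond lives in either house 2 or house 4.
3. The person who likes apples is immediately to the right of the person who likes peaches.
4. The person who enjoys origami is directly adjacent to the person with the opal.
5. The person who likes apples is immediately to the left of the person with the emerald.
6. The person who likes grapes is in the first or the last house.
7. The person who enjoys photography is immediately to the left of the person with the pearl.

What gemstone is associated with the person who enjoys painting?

The only gemstone still possible for house 1 is opal.
By clue 4, the person who enjoys origami is in house 2.
The person with the pearl is in house 2 (clue 7).
House 1's hobby must be photography (nothing else left).
House 3's gemstone must be emerald (nothing else left).
So house 4 gets diamond for gemstone.
From clue 1, the person who enjoys painting must be in house 3.
From clue 5, the person who likes apples must be in house 2.
So house 4 gets gardening for hobby.
House 1 favorite fruit: only peaches fits.
House 3's favorite fruit must be plums (nothing else left).
That leaves grapes as the favorite fruit for house 4.
So: house 1 = photography/peaches/opal, house 2 = origami/apples/pearl, house 3 = painting/plums/emerald, house 4 = gardening/grapes/diamond.

emerald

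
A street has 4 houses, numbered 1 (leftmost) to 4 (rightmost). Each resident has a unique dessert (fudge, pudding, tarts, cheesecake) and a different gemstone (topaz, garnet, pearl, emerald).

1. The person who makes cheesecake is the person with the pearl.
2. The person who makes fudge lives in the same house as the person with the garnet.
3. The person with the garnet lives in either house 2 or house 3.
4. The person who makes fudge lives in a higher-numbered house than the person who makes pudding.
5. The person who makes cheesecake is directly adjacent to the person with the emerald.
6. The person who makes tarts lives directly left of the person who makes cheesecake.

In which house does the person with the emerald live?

That leaves cheesecake as the dessert for house 4.
From clue 1, the person with the pearl must be in house 4.
Clue 5 places the person with the emerald in house 3.
By clue 6, the person who makes tarts is in house 3.
The only dessert still possible for house 1 is pudding.
House 2 dessert: only fudge fits.
That leaves topaz as the gemstone for house 1.
The only gemstone still possible for house 2 is garnet.
So: house 1 = pudding/topaz, house 2 = fudge/garnet, house 3 = tarts/emerald, house 4 = cheesecake/pearl.

3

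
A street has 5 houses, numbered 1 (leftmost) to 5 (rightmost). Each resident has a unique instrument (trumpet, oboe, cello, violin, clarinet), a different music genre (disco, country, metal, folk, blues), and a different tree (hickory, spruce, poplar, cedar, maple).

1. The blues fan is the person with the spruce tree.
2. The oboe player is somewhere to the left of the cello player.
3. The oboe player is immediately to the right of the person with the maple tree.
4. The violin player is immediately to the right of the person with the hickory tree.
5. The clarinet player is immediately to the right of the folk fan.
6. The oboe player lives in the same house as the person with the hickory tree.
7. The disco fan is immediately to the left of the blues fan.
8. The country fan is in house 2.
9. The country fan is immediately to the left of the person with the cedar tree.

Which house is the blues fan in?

From clue 8, the country fan must be in house 2.
Clue 9: the person with the cedar tree is in house 3.
So house 1 gets trumpet for instrument.
By clue 6, the oboe player is in house 2.
Clue 6 places the person with the hickory tree in house 2.
House 1's tree must be maple (nothing else left).
Clue 4: the violin player is in house 3.
The only music genre still possible for house 1 is metal.
The only music genre still possible for house 5 is blues.
From clue 1, the person with the spruce tree must be in house 5.
By clue 7, the disco fan is in house 4.
House 3's music genre must be folk (nothing else left).
House 4 tree: only poplar fits.
By clue 5, the clarinet player is in house 4.
The only instrument still possible for house 5 is cello.
So: house 1 = trumpet/metal/maple, house 2 = oboe/country/hickory, house 3 = violin/folk/cedar, house 4 = clarinet/disco/poplar, house 5 = cello/blues/spruce.

5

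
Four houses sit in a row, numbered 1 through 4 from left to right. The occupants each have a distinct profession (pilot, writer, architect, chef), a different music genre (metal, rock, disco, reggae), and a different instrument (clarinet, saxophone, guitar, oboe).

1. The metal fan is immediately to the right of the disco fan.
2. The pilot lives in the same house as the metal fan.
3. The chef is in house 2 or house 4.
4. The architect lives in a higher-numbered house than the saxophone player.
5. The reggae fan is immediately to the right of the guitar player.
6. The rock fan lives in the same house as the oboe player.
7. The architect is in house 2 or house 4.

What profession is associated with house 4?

That leaves writer as the profession for house 1.
So house 3 gets pilot for profession.
Clue 2: the metal fan is in house 3.
Clue 1: the disco fan is in house 2.
That leaves rock as the music genre for house 1.
House 4 music genre: only reggae fits.
From clue 5, the guitar player must be in house 3.
Clue 6 places the oboe player in house 1.
House 4 instrument: only clarinet fits.
The architect is in house 4 (clue 4).
That leaves chef as the profession for house 2.
The only instrument still possible for house 2 is saxophone.
So: house 1 = writer/rock/oboe, house 2 = chef/disco/saxophone, house 3 = pilot/metal/guitar, house 4 = architect/reggae/clarinet.

architect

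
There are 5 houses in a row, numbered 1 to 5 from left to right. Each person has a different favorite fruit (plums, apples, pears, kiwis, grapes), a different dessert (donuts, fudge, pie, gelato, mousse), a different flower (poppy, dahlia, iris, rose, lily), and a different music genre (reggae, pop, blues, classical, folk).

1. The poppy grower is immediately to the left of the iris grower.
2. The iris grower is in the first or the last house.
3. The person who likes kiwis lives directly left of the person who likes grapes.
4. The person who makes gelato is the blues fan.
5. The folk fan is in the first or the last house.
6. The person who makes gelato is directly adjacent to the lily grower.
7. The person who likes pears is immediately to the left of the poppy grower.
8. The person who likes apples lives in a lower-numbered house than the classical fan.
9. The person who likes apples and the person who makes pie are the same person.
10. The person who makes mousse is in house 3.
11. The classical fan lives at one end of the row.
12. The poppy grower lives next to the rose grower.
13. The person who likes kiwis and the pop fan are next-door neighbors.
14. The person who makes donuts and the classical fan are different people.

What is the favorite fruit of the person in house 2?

plums

From clue 2, the iris grower must be in house 5.
By clue 10, the person who makes mousse is in house 3.
From clue 11, the classical fan must be in house 5.
House 1 music genre: only folk fits.
Clue 1 places the poppy grower in house 4.
From clue 7, the person who likes pears must be in house 3.
The rose grower is in house 3 (clue 12).
So house 5 gets fudge for dessert.
The only flower still possible for house 1 is lily.
House 2's flower must be dahlia (nothing else left).
The person who makes gelato is in house 2 (clue 6).
Clue 4 places the blues fan in house 2.
House 4's music genre must be reggae (nothing else left).
From clue 13, the person who likes kiwis must be in house 4.
That leaves pop as the music genre for house 3.
Clue 3 places the person who likes grapes in house 5.
The person who makes pie is in house 1 (clue 9).
So house 1 gets apples for favorite fruit.
House 2's favorite fruit must be plums (nothing else left).
The only dessert still possible for house 4 is donuts.
So: house 1 = apples/pie/lily/folk, house 2 = plums/gelato/dahlia/blues, house 3 = pears/mousse/rose/pop, house 4 = kiwis/donuts/poppy/reggae, house 5 = grapes/fudge/iris/classical.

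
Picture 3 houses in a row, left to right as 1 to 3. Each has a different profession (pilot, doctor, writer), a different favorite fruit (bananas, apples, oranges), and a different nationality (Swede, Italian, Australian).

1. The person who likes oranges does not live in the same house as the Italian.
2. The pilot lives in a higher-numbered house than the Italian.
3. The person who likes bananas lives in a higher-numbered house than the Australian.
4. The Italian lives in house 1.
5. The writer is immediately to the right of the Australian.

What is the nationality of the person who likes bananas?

Swede

Clue 4: the Italian is in house 1.
So house 1 gets doctor for profession.
House 2 nationality: only Australian fits.
That leaves Swede as the nationality for house 3.
Clue 3: the person who likes bananas is in house 3.
By clue 5, the writer is in house 3.
That leaves pilot as the profession for house 2.
That leaves apples as the favorite fruit for house 1.
House 2 favorite fruit: only oranges fits.
So: house 1 = doctor/apples/Italian, house 2 = pilot/oranges/Australian, house 3 = writer/bananas/Swede.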